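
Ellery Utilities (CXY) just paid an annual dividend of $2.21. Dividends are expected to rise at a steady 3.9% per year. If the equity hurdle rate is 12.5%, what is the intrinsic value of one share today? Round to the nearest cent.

Gordon growth model: P₀ = D₁/(r − g). D₁ = 2.21 × (1 + 0.039) = 2.2962.
P₀ = 2.2962 / (0.125 − 0.039) = 2.2962 / 0.086 = 26.6999

$26.70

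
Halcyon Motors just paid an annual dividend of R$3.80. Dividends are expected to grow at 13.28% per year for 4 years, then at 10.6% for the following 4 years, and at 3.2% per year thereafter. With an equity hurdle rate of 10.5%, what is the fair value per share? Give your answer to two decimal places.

R$92.56

Three-stage DDM. Project D₁…D_8; terminal Gordon value at t=8 with g = 0.032; discount at r = 0.105.
D_1 = 4.3046
D_2 = 4.8763
D_3 = 5.5239
D_4 = 6.2574
D_5 = 6.9207
D_6 = 7.6543
D_7 = 8.4657
D_8 = 9.3630
TV_8 = 9.6627/(0.105−0.032) = 132.3652
P₀ = Σ Dₜ/(1+r)ᵗ + TV_8/(1+r)^8 = 92.5559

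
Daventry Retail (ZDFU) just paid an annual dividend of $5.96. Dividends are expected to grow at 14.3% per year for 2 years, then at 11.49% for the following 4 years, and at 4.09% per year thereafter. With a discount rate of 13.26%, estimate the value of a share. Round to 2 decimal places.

$100.12

Three-stage DDM. Project D₁…D_6; terminal Gordon value at t=6 with g = 0.0409; discount at r = 0.1326.
D_1 = 6.8123
D_2 = 7.7864
D_3 = 8.6811
D_4 = 9.6786
D_5 = 10.7906
D_6 = 12.0305
TV_6 = 12.5225/(0.1326−0.0409) = 136.5595
P₀ = Σ Dₜ/(1+r)ᵗ + TV_6/(1+r)^6 = 100.1244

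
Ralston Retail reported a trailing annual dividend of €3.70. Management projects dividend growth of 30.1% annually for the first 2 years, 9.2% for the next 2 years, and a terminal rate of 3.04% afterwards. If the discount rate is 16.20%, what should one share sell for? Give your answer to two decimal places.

Three-stage DDM. Project D₁…D_4; terminal Gordon value at t=4 with g = 0.0304; discount at r = 0.162.
D_1 = 4.8137
D_2 = 6.2626
D_3 = 6.8388
D_4 = 7.4680
TV_4 = 7.6950/(0.162−0.0304) = 58.4725
P₀ = Σ Dₜ/(1+r)ᵗ + TV_4/(1+r)^4 = 49.3077

€49.31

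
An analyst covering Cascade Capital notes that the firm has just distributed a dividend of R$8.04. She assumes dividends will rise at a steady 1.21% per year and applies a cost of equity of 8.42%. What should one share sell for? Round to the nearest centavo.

Gordon growth model: P₀ = D₁/(r − g). D₁ = 8.04 × (1 + 0.0121) = 8.1373.
P₀ = 8.1373 / (0.0842 − 0.0121) = 8.1373 / 0.0721 = 112.8611

R$112.86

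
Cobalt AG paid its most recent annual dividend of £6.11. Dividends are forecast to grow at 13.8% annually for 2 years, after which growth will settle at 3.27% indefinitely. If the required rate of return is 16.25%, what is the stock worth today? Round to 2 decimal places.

Two-stage DDM. Project D₁…D_2 at 0.138, terminal growth 0.0327, discount at r = 0.1625.
D_1 = 6.9532
D_2 = 7.9127
Terminal value at t=2: TV = D_3/(r−g) = 8.1715/(0.1625−0.0327) = 62.9543
P₀ = 6.9532/(1+0.1625)^1 + 7.9127/(1+0.1625)^2 + 62.9543/(1+0.1625)^2 = 58.4207

£58.42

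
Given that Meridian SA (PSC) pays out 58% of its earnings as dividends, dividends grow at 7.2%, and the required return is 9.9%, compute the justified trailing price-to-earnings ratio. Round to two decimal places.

Justified trailing P/E = b(1+g)/(r−g) = 0.58×(1+0.072)/(0.099−0.072) = 23.0281

23.03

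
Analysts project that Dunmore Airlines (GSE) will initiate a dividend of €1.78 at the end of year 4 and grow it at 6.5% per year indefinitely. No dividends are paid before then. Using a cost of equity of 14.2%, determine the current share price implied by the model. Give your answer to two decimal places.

Deferred-dividend DDM. At t=3 the remaining stream is a growing perpetuity with first payment D_4 = 1.78.
V_3 = D_4/(r−g) = 1.78/(0.142−0.065) = 23.1169
P₀ = V_3/(1+r)^3 = 23.1169/(1+0.142)^3 = 15.5214

€15.52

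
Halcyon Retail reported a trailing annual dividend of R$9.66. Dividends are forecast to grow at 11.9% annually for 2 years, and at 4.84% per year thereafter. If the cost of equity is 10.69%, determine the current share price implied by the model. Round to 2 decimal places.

R$196.56

Two-stage DDM. Project D₁…D_2 at 0.119, terminal growth 0.0484, discount at r = 0.1069.
D_1 = 10.8095
D_2 = 12.0959
Terminal value at t=2: TV = D_3/(r−g) = 12.6813/(0.1069−0.0484) = 216.7746
P₀ = 10.8095/(1+0.1069)^1 + 12.0959/(1+0.1069)^2 + 216.7746/(1+0.1069)^2 = 196.5640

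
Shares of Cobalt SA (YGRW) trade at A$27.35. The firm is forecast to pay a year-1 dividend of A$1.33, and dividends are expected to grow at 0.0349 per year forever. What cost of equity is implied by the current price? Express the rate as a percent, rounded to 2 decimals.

Rearranging the constant-growth DDM: r = D₁/P₀ + g.
r = 1.3300 / 27.35 + 0.0349 = 0.04863 + 0.0349 = 0.08353

8.35%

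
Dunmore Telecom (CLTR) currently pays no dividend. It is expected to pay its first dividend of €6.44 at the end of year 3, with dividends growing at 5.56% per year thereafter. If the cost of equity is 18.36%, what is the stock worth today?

€35.91

Deferred-dividend DDM. At t=2 the remaining stream is a growing perpetuity with first payment D_3 = 6.44.
V_2 = D_3/(r−g) = 6.44/(0.1836−0.0556) = 50.3125
P₀ = V_2/(1+r)^2 = 50.3125/(1+0.1836)^2 = 35.9142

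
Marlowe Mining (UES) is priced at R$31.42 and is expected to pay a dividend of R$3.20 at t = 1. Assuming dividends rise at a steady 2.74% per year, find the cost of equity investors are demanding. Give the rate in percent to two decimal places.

12.92%

Rearranging the constant-growth DDM: r = D₁/P₀ + g.
r = 3.2000 / 31.42 + 0.0274 = 0.10185 + 0.0274 = 0.12925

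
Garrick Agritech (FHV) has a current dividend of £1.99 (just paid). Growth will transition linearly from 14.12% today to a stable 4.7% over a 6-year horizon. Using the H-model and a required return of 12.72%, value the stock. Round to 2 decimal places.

H-model: P₀ = D₀[(1+g_L) + H(g_S−g_L)]/(r−g_L), with H = 6/2 = 3.
P₀ = 1.99 × [(1+0.047) + 3×(0.1412−0.047)] / (0.1272−0.047)
   = 1.99 × 1.3296 / 0.0802 = 32.9913

£32.99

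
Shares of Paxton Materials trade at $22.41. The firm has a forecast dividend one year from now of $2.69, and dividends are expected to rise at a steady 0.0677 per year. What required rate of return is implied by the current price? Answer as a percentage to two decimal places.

18.77%

Rearranging the constant-growth DDM: r = D₁/P₀ + g.
r = 2.6900 / 22.41 + 0.0677 = 0.12004 + 0.0677 = 0.18774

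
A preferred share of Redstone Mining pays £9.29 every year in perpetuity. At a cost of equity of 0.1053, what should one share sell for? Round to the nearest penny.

Zero-growth DDM (perpetuity): P₀ = D/r = 9.29 / 0.1053 = 88.2241

£88.22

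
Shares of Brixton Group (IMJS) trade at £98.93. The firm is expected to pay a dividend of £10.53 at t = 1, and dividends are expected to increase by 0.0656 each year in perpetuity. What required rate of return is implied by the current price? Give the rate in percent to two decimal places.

17.20%

Rearranging the constant-growth DDM: r = D₁/P₀ + g.
r = 10.5300 / 98.93 + 0.0656 = 0.10644 + 0.0656 = 0.17204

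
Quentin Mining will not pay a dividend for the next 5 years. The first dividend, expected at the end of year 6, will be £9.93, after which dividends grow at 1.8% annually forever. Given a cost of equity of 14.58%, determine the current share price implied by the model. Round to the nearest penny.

£39.34

Deferred-dividend DDM. At t=5 the remaining stream is a growing perpetuity with first payment D_6 = 9.93.
V_5 = D_6/(r−g) = 9.93/(0.1458−0.018) = 77.6995
P₀ = V_5/(1+r)^5 = 77.6995/(1+0.1458)^5 = 39.3436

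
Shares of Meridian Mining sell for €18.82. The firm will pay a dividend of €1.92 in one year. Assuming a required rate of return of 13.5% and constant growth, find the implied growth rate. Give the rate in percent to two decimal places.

3.30%

From P₀ = D₁/(r − g), the implied growth is g = r − D₁/P₀.
g = 0.135 − 1.92/18.82 = 0.135 − 0.10202 = 0.03298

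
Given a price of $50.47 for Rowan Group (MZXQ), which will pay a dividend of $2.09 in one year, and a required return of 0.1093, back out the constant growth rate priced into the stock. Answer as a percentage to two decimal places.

From P₀ = D₁/(r − g), the implied growth is g = r − D₁/P₀.
g = 0.1093 − 2.09/50.47 = 0.1093 − 0.04141 = 0.06789

6.79%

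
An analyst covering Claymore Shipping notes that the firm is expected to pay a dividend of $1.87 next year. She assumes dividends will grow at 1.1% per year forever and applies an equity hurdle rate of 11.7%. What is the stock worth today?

$17.64

Gordon growth model: P₀ = D₁/(r − g), with D₁ = 1.87 given directly.
P₀ = 1.8700 / (0.117 − 0.011) = 1.8700 / 0.106 = 17.6415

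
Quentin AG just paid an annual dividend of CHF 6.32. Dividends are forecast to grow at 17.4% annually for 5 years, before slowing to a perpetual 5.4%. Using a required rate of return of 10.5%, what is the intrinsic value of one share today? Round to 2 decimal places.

CHF 214.85

Two-stage DDM. Project D₁…D_5 at 0.174, terminal growth 0.054, discount at r = 0.105.
D_1 = 7.4197
D_2 = 8.7107
D_3 = 10.2264
D_4 = 12.0058
D_5 = 14.0948
Terminal value at t=5: TV = D_6/(r−g) = 14.8559/(0.105−0.054) = 291.2916
P₀ = 7.4197/(1+0.105)^1 + 8.7107/(1+0.105)^2 + 10.2264/(1+0.105)^3 + 12.0058/(1+0.105)^4 + 14.0948/(1+0.105)^5 + 291.2916/(1+0.105)^5 = 214.8501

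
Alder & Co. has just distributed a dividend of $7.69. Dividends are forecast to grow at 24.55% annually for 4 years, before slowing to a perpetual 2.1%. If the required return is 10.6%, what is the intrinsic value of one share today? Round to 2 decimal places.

Two-stage DDM. Project D₁…D_4 at 0.2455, terminal growth 0.021, discount at r = 0.106.
D_1 = 9.5779
D_2 = 11.9293
D_3 = 14.8579
D_4 = 18.5055
Terminal value at t=4: TV = D_5/(r−g) = 18.8941/(0.106−0.021) = 222.2839
P₀ = 9.5779/(1+0.106)^1 + 11.9293/(1+0.106)^2 + 14.8579/(1+0.106)^3 + 18.5055/(1+0.106)^4 + 222.2839/(1+0.106)^4 = 190.3170

$190.32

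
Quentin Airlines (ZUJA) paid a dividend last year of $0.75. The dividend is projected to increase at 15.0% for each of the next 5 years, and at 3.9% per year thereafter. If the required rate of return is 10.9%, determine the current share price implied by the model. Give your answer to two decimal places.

Two-stage DDM. Project D₁…D_5 at 0.15, terminal growth 0.039, discount at r = 0.109.
D_1 = 0.8625
D_2 = 0.9919
D_3 = 1.1407
D_4 = 1.3118
D_5 = 1.5085
Terminal value at t=5: TV = D_6/(r−g) = 1.5674/(0.109−0.039) = 22.3907
P₀ = 0.8625/(1+0.109)^1 + 0.9919/(1+0.109)^2 + 1.1407/(1+0.109)^3 + 1.3118/(1+0.109)^4 + 1.5085/(1+0.109)^5 + 22.3907/(1+0.109)^5 = 17.5348

$17.53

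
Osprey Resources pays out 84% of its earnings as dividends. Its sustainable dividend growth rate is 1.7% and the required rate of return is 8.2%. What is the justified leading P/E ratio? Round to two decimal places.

12.92

Justified leading P/E = b/(r−g) = 0.84/(0.082−0.017) = 12.9231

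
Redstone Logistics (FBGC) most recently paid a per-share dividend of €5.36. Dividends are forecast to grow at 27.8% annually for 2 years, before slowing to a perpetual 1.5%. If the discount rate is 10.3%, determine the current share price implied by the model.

Two-stage DDM. Project D₁…D_2 at 0.278, terminal growth 0.015, discount at r = 0.103.
D_1 = 6.8501
D_2 = 8.7544
Terminal value at t=2: TV = D_3/(r−g) = 8.8857/(0.103−0.015) = 100.9741
P₀ = 6.8501/(1+0.103)^1 + 8.7544/(1+0.103)^2 + 100.9741/(1+0.103)^2 = 96.4025

€96.40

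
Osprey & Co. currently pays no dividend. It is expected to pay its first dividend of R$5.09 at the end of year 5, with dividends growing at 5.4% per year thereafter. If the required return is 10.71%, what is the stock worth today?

R$63.81

Deferred-dividend DDM. At t=4 the remaining stream is a growing perpetuity with first payment D_5 = 5.09.
V_4 = D_5/(r−g) = 5.09/(0.1071−0.054) = 95.8569
P₀ = V_4/(1+r)^4 = 95.8569/(1+0.1071)^4 = 63.8081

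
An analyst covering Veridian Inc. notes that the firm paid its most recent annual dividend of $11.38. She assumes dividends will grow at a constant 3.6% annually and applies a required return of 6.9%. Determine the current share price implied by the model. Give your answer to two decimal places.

Gordon growth model: P₀ = D₁/(r − g). D₁ = 11.38 × (1 + 0.036) = 11.7897.
P₀ = 11.7897 / (0.069 − 0.036) = 11.7897 / 0.033 = 357.2630

$357.26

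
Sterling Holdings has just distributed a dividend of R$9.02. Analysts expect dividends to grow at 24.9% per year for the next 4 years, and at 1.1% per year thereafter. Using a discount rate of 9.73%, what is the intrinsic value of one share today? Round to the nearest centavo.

Two-stage DDM. Project D₁…D_4 at 0.249, terminal growth 0.011, discount at r = 0.0973.
D_1 = 11.2660
D_2 = 14.0712
D_3 = 17.5749
D_4 = 21.9511
Terminal value at t=4: TV = D_5/(r−g) = 22.1926/(0.0973−0.011) = 257.1560
P₀ = 11.2660/(1+0.0973)^1 + 14.0712/(1+0.0973)^2 + 17.5749/(1+0.0973)^3 + 21.9511/(1+0.0973)^4 + 257.1560/(1+0.0973)^4 = 227.7725

R$227.77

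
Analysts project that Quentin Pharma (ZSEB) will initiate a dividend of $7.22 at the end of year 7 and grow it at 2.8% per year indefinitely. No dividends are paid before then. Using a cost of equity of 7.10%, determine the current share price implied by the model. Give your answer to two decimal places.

$111.26

Deferred-dividend DDM. At t=6 the remaining stream is a growing perpetuity with first payment D_7 = 7.22.
V_6 = D_7/(r−g) = 7.22/(0.071−0.028) = 167.9070
P₀ = V_6/(1+r)^6 = 167.9070/(1+0.071)^6 = 111.2582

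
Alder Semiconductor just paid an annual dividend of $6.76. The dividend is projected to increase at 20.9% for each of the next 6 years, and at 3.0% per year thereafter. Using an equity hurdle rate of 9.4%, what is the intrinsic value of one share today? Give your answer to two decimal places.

Two-stage DDM. Project D₁…D_6 at 0.209, terminal growth 0.03, discount at r = 0.094.
D_1 = 8.1728
D_2 = 9.8810
D_3 = 11.9461
D_4 = 14.4428
D_5 = 17.4614
D_6 = 21.1108
Terminal value at t=6: TV = D_7/(r−g) = 21.7441/(0.094−0.03) = 339.7518
P₀ = 8.1728/(1+0.094)^1 + 9.8810/(1+0.094)^2 + 11.9461/(1+0.094)^3 + 14.4428/(1+0.094)^4 + 17.4614/(1+0.094)^5 + 21.1108/(1+0.094)^6 + 339.7518/(1+0.094)^6 = 256.5690

$256.57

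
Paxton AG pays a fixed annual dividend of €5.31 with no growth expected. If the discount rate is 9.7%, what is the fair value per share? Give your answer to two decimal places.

Zero-growth DDM (perpetuity): P₀ = D/r = 5.31 / 0.097 = 54.7423

€54.74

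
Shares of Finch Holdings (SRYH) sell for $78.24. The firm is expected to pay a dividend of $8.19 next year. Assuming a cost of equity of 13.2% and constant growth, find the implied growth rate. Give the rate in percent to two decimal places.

From P₀ = D₁/(r − g), the implied growth is g = r − D₁/P₀.
g = 0.132 − 8.19/78.24 = 0.132 − 0.10468 = 0.02732

2.73%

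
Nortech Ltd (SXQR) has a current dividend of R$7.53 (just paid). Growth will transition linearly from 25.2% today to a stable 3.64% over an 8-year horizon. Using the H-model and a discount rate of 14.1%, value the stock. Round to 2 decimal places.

R$136.69

H-model: P₀ = D₀[(1+g_L) + H(g_S−g_L)]/(r−g_L), with H = 8/2 = 4.
P₀ = 7.53 × [(1+0.0364) + 4×(0.252−0.0364)] / (0.141−0.0364)
   = 7.53 × 1.8988 / 0.1046 = 136.6918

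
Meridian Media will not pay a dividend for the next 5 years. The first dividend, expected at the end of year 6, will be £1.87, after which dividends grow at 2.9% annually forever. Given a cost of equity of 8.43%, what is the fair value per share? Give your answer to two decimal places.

£22.56

Deferred-dividend DDM. At t=5 the remaining stream is a growing perpetuity with first payment D_6 = 1.87.
V_5 = D_6/(r−g) = 1.87/(0.0843−0.029) = 33.8156
P₀ = V_5/(1+r)^5 = 33.8156/(1+0.0843)^5 = 22.5616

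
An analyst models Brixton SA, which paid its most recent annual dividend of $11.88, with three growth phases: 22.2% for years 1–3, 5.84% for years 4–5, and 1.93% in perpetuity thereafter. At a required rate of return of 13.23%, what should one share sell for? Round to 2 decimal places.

Three-stage DDM. Project D₁…D_5; terminal Gordon value at t=5 with g = 0.0193; discount at r = 0.1323.
D_1 = 14.5174
D_2 = 17.7402
D_3 = 21.6785
D_4 = 22.9446
D_5 = 24.2845
TV_5 = 24.7532/(0.1323−0.0193) = 219.0551
P₀ = Σ Dₜ/(1+r)ᵗ + TV_5/(1+r)^5 = 186.2882

$186.29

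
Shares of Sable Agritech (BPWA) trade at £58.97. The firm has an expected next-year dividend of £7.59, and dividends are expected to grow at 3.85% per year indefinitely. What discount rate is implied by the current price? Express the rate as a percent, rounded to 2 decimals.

Rearranging the constant-growth DDM: r = D₁/P₀ + g.
r = 7.5900 / 58.97 + 0.0385 = 0.12871 + 0.0385 = 0.16721

16.72%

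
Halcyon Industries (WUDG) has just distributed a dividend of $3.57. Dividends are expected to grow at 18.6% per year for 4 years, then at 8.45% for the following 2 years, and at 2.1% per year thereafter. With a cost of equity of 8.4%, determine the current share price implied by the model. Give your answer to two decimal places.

Three-stage DDM. Project D₁…D_6; terminal Gordon value at t=6 with g = 0.021; discount at r = 0.084.
D_1 = 4.2340
D_2 = 5.0215
D_3 = 5.9556
D_4 = 7.0633
D_5 = 7.6601
D_6 = 8.3074
TV_6 = 8.4819/(0.084−0.021) = 134.6329
P₀ = Σ Dₜ/(1+r)ᵗ + TV_6/(1+r)^6 = 111.1890

$111.19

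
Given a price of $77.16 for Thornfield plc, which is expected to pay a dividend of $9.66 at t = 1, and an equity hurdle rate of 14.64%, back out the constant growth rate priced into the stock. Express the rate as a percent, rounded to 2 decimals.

From P₀ = D₁/(r − g), the implied growth is g = r − D₁/P₀.
g = 0.1464 − 9.66/77.16 = 0.1464 − 0.12519 = 0.02121

2.12%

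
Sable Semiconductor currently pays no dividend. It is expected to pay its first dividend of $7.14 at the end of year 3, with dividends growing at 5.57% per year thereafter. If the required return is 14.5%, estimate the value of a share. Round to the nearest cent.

$60.99

Deferred-dividend DDM. At t=2 the remaining stream is a growing perpetuity with first payment D_3 = 7.14.
V_2 = D_3/(r−g) = 7.14/(0.145−0.0557) = 79.9552
P₀ = V_2/(1+r)^2 = 79.9552/(1+0.145)^2 = 60.9868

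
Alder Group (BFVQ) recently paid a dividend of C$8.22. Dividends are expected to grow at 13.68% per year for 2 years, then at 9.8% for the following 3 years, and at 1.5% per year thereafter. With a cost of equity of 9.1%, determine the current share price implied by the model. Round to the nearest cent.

C$166.11

Three-stage DDM. Project D₁…D_5; terminal Gordon value at t=5 with g = 0.015; discount at r = 0.091.
D_1 = 9.3445
D_2 = 10.6228
D_3 = 11.6639
D_4 = 12.8069
D_5 = 14.0620
TV_5 = 14.2729/(0.091−0.015) = 187.8017
P₀ = Σ Dₜ/(1+r)ᵗ + TV_5/(1+r)^5 = 166.1085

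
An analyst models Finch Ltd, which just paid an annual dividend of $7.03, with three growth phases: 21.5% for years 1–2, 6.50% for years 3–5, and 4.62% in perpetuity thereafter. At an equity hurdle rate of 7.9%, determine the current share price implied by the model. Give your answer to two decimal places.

$316.28

Three-stage DDM. Project D₁…D_5; terminal Gordon value at t=5 with g = 0.0462; discount at r = 0.079.
D_1 = 8.5415
D_2 = 10.3779
D_3 = 11.0524
D_4 = 11.7708
D_5 = 12.5359
TV_5 = 13.1151/(0.079−0.0462) = 399.8504
P₀ = Σ Dₜ/(1+r)ᵗ + TV_5/(1+r)^5 = 316.2784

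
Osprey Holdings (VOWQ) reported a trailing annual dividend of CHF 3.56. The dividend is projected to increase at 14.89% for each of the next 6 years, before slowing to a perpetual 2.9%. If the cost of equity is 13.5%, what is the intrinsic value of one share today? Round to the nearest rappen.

CHF 59.47

Two-stage DDM. Project D₁…D_6 at 0.1489, terminal growth 0.029, discount at r = 0.135.
D_1 = 4.0901
D_2 = 4.6991
D_3 = 5.3988
D_4 = 6.2027
D_5 = 7.1263
D_6 = 8.1874
Terminal value at t=6: TV = D_7/(r−g) = 8.4248/(0.135−0.029) = 79.4791
P₀ = 4.0901/(1+0.135)^1 + 4.6991/(1+0.135)^2 + 5.3988/(1+0.135)^3 + 6.2027/(1+0.135)^4 + 7.1263/(1+0.135)^5 + 8.1874/(1+0.135)^6 + 79.4791/(1+0.135)^6 = 59.4718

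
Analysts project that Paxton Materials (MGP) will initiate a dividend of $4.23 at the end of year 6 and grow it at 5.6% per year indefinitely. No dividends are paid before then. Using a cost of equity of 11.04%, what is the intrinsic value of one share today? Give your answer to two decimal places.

$46.06

Deferred-dividend DDM. At t=5 the remaining stream is a growing perpetuity with first payment D_6 = 4.23.
V_5 = D_6/(r−g) = 4.23/(0.1104−0.056) = 77.7574
P₀ = V_5/(1+r)^5 = 77.7574/(1+0.1104)^5 = 46.0621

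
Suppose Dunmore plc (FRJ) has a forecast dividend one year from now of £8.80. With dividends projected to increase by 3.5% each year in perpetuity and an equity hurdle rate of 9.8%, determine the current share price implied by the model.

Gordon growth model: P₀ = D₁/(r − g), with D₁ = 8.80 given directly.
P₀ = 8.8000 / (0.098 − 0.035) = 8.8000 / 0.063 = 139.6825

£139.68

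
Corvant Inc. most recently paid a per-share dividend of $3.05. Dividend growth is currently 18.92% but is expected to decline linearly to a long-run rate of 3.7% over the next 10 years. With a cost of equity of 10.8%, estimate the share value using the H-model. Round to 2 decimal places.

H-model: P₀ = D₀[(1+g_L) + H(g_S−g_L)]/(r−g_L), with H = 10/2 = 5.
P₀ = 3.05 × [(1+0.037) + 5×(0.1892−0.037)] / (0.108−0.037)
   = 3.05 × 1.7980 / 0.071 = 77.2380

$77.24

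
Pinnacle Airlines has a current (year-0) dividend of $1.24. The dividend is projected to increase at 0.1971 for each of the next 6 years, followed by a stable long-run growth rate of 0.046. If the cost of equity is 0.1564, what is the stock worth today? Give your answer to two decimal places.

$22.87

Two-stage DDM. Project D₁…D_6 at 0.1971, terminal growth 0.046, discount at r = 0.1564.
D_1 = 1.4844
D_2 = 1.7770
D_3 = 2.1272
D_4 = 2.5465
D_5 = 3.0484
D_6 = 3.6493
Terminal value at t=6: TV = D_7/(r−g) = 3.8171/(0.1564−0.046) = 34.5754
P₀ = 1.4844/(1+0.1564)^1 + 1.7770/(1+0.1564)^2 + 2.1272/(1+0.1564)^3 + 2.5465/(1+0.1564)^4 + 3.0484/(1+0.1564)^5 + 3.6493/(1+0.1564)^6 + 34.5754/(1+0.1564)^6 = 22.8705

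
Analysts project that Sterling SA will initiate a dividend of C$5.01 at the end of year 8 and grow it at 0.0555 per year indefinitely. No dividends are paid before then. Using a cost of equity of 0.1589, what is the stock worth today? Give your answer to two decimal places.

Deferred-dividend DDM. At t=7 the remaining stream is a growing perpetuity with first payment D_8 = 5.01.
V_7 = D_8/(r−g) = 5.01/(0.1589−0.0555) = 48.4526
P₀ = V_7/(1+r)^7 = 48.4526/(1+0.1589)^7 = 17.2582

C$17.26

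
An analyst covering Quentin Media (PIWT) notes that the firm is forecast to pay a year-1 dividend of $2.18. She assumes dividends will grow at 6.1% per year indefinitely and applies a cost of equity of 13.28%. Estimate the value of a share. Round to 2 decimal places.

Gordon growth model: P₀ = D₁/(r − g), with D₁ = 2.18 given directly.
P₀ = 2.1800 / (0.1328 − 0.061) = 2.1800 / 0.0718 = 30.3621

$30.36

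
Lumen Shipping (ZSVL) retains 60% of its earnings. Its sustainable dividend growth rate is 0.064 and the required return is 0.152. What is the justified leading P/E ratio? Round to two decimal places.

Payout ratio b = 1 − 0.60 = 0.40.
Justified leading P/E = b/(r−g) = 0.40/(0.152−0.064) = 4.5455

4.55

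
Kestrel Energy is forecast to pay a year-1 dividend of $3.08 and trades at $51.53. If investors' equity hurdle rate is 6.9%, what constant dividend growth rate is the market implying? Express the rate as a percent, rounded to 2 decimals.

0.92%

From P₀ = D₁/(r − g), the implied growth is g = r − D₁/P₀.
g = 0.069 − 3.08/51.53 = 0.069 − 0.05977 = 0.00923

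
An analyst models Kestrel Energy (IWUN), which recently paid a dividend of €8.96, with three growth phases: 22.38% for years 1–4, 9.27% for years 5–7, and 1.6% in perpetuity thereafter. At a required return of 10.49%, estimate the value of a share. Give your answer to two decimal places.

€235.21

Three-stage DDM. Project D₁…D_7; terminal Gordon value at t=7 with g = 0.016; discount at r = 0.1049.
D_1 = 10.9652
D_2 = 13.4193
D_3 = 16.4225
D_4 = 20.0979
D_5 = 21.9609
D_6 = 23.9967
D_7 = 26.2212
TV_7 = 26.6407/(0.1049−0.016) = 299.6709
P₀ = Σ Dₜ/(1+r)ᵗ + TV_7/(1+r)^7 = 235.2132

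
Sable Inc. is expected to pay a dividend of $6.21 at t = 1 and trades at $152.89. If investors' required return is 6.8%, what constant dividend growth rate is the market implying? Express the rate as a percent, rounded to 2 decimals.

2.74%

From P₀ = D₁/(r − g), the implied growth is g = r − D₁/P₀.
g = 0.068 − 6.21/152.89 = 0.068 − 0.04062 = 0.02738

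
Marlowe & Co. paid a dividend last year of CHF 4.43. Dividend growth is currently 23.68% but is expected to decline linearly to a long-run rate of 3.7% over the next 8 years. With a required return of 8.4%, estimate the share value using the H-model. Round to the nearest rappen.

CHF 173.07

H-model: P₀ = D₀[(1+g_L) + H(g_S−g_L)]/(r−g_L), with H = 8/2 = 4.
P₀ = 4.43 × [(1+0.037) + 4×(0.2368−0.037)] / (0.084−0.037)
   = 4.43 × 1.8362 / 0.047 = 173.0716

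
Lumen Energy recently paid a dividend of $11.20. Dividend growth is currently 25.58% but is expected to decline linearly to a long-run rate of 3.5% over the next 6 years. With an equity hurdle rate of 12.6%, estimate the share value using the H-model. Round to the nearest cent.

$208.91

H-model: P₀ = D₀[(1+g_L) + H(g_S−g_L)]/(r−g_L), with H = 6/2 = 3.
P₀ = 11.20 × [(1+0.035) + 3×(0.2558−0.035)] / (0.126−0.035)
   = 11.20 × 1.6974 / 0.091 = 208.9108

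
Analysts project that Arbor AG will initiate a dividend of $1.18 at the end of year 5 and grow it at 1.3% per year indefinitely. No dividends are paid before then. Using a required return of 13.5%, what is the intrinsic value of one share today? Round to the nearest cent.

$5.83

Deferred-dividend DDM. At t=4 the remaining stream is a growing perpetuity with first payment D_5 = 1.18.
V_4 = D_5/(r−g) = 1.18/(0.135−0.013) = 9.6721
P₀ = V_4/(1+r)^4 = 9.6721/(1+0.135)^4 = 5.8283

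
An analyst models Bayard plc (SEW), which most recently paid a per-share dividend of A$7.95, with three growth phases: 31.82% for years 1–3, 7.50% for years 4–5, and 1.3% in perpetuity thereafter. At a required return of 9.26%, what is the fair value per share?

A$234.37

Three-stage DDM. Project D₁…D_5; terminal Gordon value at t=5 with g = 0.013; discount at r = 0.0926.
D_1 = 10.4797
D_2 = 13.8143
D_3 = 18.2100
D_4 = 19.5758
D_5 = 21.0440
TV_5 = 21.3176/(0.0926−0.013) = 267.8085
P₀ = Σ Dₜ/(1+r)ᵗ + TV_5/(1+r)^5 = 234.3725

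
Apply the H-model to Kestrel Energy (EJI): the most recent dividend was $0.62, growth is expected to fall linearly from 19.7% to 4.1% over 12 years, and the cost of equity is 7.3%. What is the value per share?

H-model: P₀ = D₀[(1+g_L) + H(g_S−g_L)]/(r−g_L), with H = 12/2 = 6.
P₀ = 0.62 × [(1+0.041) + 6×(0.197−0.041)] / (0.073−0.041)
   = 0.62 × 1.9770 / 0.032 = 38.3044

$38.30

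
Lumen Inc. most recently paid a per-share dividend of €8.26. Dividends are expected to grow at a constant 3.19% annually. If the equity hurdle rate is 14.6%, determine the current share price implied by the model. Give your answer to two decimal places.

Gordon growth model: P₀ = D₁/(r − g). D₁ = 8.26 × (1 + 0.0319) = 8.5235.
P₀ = 8.5235 / (0.146 − 0.0319) = 8.5235 / 0.1141 = 74.7020

€74.70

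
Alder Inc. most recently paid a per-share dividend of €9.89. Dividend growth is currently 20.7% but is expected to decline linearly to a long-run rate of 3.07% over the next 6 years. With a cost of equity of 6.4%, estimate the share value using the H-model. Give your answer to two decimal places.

€463.20

H-model: P₀ = D₀[(1+g_L) + H(g_S−g_L)]/(r−g_L), with H = 6/2 = 3.
P₀ = 9.89 × [(1+0.0307) + 3×(0.207−0.0307)] / (0.064−0.0307)
   = 9.89 × 1.5596 / 0.0333 = 463.1965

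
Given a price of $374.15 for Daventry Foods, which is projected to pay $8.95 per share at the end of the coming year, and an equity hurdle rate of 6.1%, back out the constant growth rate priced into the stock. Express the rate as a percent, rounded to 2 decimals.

3.71%

From P₀ = D₁/(r − g), the implied growth is g = r − D₁/P₀.
g = 0.061 − 8.95/374.15 = 0.061 − 0.02392 = 0.03708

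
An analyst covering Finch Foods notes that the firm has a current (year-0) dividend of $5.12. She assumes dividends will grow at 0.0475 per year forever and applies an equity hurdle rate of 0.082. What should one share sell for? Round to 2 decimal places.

$155.46

Gordon growth model: P₀ = D₁/(r − g). D₁ = 5.12 × (1 + 0.0475) = 5.3632.
P₀ = 5.3632 / (0.082 − 0.0475) = 5.3632 / 0.0345 = 155.4551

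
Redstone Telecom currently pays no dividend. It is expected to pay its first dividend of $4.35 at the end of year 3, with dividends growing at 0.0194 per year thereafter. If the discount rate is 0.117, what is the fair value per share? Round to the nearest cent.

Deferred-dividend DDM. At t=2 the remaining stream is a growing perpetuity with first payment D_3 = 4.35.
V_2 = D_3/(r−g) = 4.35/(0.117−0.0194) = 44.5697
P₀ = V_2/(1+r)^2 = 44.5697/(1+0.117)^2 = 35.7218

$35.72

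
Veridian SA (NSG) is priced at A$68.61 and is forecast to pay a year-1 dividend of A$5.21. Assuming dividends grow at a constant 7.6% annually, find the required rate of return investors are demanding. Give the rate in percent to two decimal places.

15.19%

Rearranging the constant-growth DDM: r = D₁/P₀ + g.
r = 5.2100 / 68.61 + 0.076 = 0.07594 + 0.076 = 0.15194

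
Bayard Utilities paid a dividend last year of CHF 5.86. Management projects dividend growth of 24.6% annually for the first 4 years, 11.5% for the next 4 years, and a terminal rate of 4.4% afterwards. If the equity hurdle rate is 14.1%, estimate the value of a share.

Three-stage DDM. Project D₁…D_8; terminal Gordon value at t=8 with g = 0.044; discount at r = 0.141.
D_1 = 7.3016
D_2 = 9.0977
D_3 = 11.3358
D_4 = 14.1244
D_5 = 15.7487
D_6 = 17.5598
D_7 = 19.5792
D_8 = 21.8308
TV_8 = 22.7913/(0.141−0.044) = 234.9622
P₀ = Σ Dₜ/(1+r)ᵗ + TV_8/(1+r)^8 = 142.6223

CHF 142.62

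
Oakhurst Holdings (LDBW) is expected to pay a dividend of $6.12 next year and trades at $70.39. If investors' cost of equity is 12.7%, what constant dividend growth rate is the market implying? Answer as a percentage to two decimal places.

4.01%

From P₀ = D₁/(r − g), the implied growth is g = r − D₁/P₀.
g = 0.127 − 6.12/70.39 = 0.127 − 0.08694 = 0.04006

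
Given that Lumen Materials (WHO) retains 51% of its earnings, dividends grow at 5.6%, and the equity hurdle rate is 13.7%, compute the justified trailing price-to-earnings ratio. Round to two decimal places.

6.39

Payout ratio b = 1 − 0.51 = 0.49.
Justified trailing P/E = b(1+g)/(r−g) = 0.49×(1+0.056)/(0.137−0.056) = 6.3881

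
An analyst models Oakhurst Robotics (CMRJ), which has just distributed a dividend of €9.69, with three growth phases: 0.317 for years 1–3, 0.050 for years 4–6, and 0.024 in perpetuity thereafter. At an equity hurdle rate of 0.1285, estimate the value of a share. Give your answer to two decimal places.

Three-stage DDM. Project D₁…D_6; terminal Gordon value at t=6 with g = 0.024; discount at r = 0.1285.
D_1 = 12.7617
D_2 = 16.8072
D_3 = 22.1351
D_4 = 23.2418
D_5 = 24.4039
D_6 = 25.6241
TV_6 = 26.2391/(0.1285−0.024) = 251.0919
P₀ = Σ Dₜ/(1+r)ᵗ + TV_6/(1+r)^6 = 201.5477

€201.55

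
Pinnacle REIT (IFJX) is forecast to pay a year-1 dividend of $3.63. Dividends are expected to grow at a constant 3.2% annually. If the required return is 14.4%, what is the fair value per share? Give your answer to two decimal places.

$32.41

Gordon growth model: P₀ = D₁/(r − g), with D₁ = 3.63 given directly.
P₀ = 3.6300 / (0.144 − 0.032) = 3.6300 / 0.112 = 32.4107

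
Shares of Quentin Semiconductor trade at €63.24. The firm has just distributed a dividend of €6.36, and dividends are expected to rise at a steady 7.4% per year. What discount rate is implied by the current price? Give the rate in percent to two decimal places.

Rearranging the constant-growth DDM: r = D₁/P₀ + g.
D₁ = 6.36 × (1 + 0.074) = 6.8306.
r = 6.8306 / 63.24 + 0.074 = 0.10801 + 0.074 = 0.18201

18.20%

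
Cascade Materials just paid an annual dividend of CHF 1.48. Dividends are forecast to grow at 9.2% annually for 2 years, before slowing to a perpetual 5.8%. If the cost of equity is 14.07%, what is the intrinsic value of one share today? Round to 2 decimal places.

Two-stage DDM. Project D₁…D_2 at 0.092, terminal growth 0.058, discount at r = 0.1407.
D_1 = 1.6162
D_2 = 1.7648
Terminal value at t=2: TV = D_3/(r−g) = 1.8672/(0.1407−0.058) = 22.5781
P₀ = 1.6162/(1+0.1407)^1 + 1.7648/(1+0.1407)^2 + 22.5781/(1+0.1407)^2 = 20.1249

CHF 20.12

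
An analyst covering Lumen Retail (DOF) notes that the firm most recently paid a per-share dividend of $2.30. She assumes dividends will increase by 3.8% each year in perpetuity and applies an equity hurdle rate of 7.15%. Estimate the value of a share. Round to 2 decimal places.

$71.27

Gordon growth model: P₀ = D₁/(r − g). D₁ = 2.30 × (1 + 0.038) = 2.3874.
P₀ = 2.3874 / (0.0715 − 0.038) = 2.3874 / 0.0335 = 71.2657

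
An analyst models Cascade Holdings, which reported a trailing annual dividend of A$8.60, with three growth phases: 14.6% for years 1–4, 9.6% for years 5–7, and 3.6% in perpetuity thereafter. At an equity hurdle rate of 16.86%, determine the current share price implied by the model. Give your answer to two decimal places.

A$105.05

Three-stage DDM. Project D₁…D_7; terminal Gordon value at t=7 with g = 0.036; discount at r = 0.1686.
D_1 = 9.8556
D_2 = 11.2945
D_3 = 12.9435
D_4 = 14.8333
D_5 = 16.2573
D_6 = 17.8180
D_7 = 19.5285
TV_7 = 20.2315/(0.1686−0.036) = 152.5755
P₀ = Σ Dₜ/(1+r)ᵗ + TV_7/(1+r)^7 = 105.0514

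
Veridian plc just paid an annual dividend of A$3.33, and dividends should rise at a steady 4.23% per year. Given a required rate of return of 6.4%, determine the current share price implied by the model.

Gordon growth model: P₀ = D₁/(r − g). D₁ = 3.33 × (1 + 0.0423) = 3.4709.
P₀ = 3.4709 / (0.064 − 0.0423) = 3.4709 / 0.0217 = 159.9474

A$159.95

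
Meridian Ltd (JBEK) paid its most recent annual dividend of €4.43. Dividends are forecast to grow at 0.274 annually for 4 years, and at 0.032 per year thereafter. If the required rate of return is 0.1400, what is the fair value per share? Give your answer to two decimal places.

€89.60

Two-stage DDM. Project D₁…D_4 at 0.274, terminal growth 0.032, discount at r = 0.14.
D_1 = 5.6438
D_2 = 7.1902
D_3 = 9.1603
D_4 = 11.6703
Terminal value at t=4: TV = D_5/(r−g) = 12.0437/(0.14−0.032) = 111.5161
P₀ = 5.6438/(1+0.14)^1 + 7.1902/(1+0.14)^2 + 9.1603/(1+0.14)^3 + 11.6703/(1+0.14)^4 + 111.5161/(1+0.14)^4 = 89.6025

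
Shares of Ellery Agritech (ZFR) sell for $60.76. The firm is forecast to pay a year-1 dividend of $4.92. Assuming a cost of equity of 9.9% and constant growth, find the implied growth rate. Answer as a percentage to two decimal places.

From P₀ = D₁/(r − g), the implied growth is g = r − D₁/P₀.
g = 0.099 − 4.92/60.76 = 0.099 − 0.08097 = 0.01803

1.80%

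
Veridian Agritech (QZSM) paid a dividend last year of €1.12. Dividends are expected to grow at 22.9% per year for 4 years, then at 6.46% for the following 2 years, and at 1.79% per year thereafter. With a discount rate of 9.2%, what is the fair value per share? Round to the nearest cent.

€32.99

Three-stage DDM. Project D₁…D_6; terminal Gordon value at t=6 with g = 0.0179; discount at r = 0.092.
D_1 = 1.3765
D_2 = 1.6917
D_3 = 2.0791
D_4 = 2.5552
D_5 = 2.7203
D_6 = 2.8960
TV_6 = 2.9478/(0.092−0.0179) = 39.7819
P₀ = Σ Dₜ/(1+r)ᵗ + TV_6/(1+r)^6 = 32.9937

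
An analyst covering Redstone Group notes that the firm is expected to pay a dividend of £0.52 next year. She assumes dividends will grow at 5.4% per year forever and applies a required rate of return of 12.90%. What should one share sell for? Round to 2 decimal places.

£6.93

Gordon growth model: P₀ = D₁/(r − g), with D₁ = 0.52 given directly.
P₀ = 0.5200 / (0.129 − 0.054) = 0.5200 / 0.075 = 6.9333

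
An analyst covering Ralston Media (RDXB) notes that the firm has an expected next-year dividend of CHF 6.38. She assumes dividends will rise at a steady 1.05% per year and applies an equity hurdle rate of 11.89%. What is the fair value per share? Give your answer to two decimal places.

CHF 58.86

Gordon growth model: P₀ = D₁/(r − g), with D₁ = 6.38 given directly.
P₀ = 6.3800 / (0.1189 − 0.0105) = 6.3800 / 0.1084 = 58.8561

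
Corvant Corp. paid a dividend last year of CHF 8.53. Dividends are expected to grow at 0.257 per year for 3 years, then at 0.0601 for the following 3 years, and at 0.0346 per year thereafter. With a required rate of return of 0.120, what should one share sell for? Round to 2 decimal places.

Three-stage DDM. Project D₁…D_6; terminal Gordon value at t=6 with g = 0.0346; discount at r = 0.12.
D_1 = 10.7222
D_2 = 13.4778
D_3 = 16.9416
D_4 = 17.9598
D_5 = 19.0392
D_6 = 20.1834
TV_6 = 20.8818/(0.12−0.0346) = 244.5175
P₀ = Σ Dₜ/(1+r)ᵗ + TV_6/(1+r)^6 = 188.6994

CHF 188.70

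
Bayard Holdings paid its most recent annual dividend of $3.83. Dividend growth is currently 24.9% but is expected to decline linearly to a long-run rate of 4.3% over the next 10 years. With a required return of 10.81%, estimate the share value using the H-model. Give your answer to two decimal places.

H-model: P₀ = D₀[(1+g_L) + H(g_S−g_L)]/(r−g_L), with H = 10/2 = 5.
P₀ = 3.83 × [(1+0.043) + 5×(0.249−0.043)] / (0.1081−0.043)
   = 3.83 × 2.0730 / 0.0651 = 121.9599

$121.96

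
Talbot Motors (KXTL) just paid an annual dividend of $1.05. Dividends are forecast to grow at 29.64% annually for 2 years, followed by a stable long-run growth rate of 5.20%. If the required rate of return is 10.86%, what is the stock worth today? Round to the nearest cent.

$29.35

Two-stage DDM. Project D₁…D_2 at 0.2964, terminal growth 0.052, discount at r = 0.1086.
D_1 = 1.3612
D_2 = 1.7647
Terminal value at t=2: TV = D_3/(r−g) = 1.8564/(0.1086−0.052) = 32.7995
P₀ = 1.3612/(1+0.1086)^1 + 1.7647/(1+0.1086)^2 + 32.7995/(1+0.1086)^2 = 29.3518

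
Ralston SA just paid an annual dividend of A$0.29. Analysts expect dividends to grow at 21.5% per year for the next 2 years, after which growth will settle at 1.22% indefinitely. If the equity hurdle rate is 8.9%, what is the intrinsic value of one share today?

A$5.44

Two-stage DDM. Project D₁…D_2 at 0.215, terminal growth 0.0122, discount at r = 0.089.
D_1 = 0.3523
D_2 = 0.4281
Terminal value at t=2: TV = D_3/(r−g) = 0.4333/(0.089−0.0122) = 5.6423
P₀ = 0.3523/(1+0.089)^1 + 0.4281/(1+0.089)^2 + 5.6423/(1+0.089)^2 = 5.4423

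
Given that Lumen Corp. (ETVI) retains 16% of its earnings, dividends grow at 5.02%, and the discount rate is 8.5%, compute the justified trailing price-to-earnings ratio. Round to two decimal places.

25.35

Payout ratio b = 1 − 0.16 = 0.84.
Justified trailing P/E = b(1+g)/(r−g) = 0.84×(1+0.0502)/(0.085−0.0502) = 25.3497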